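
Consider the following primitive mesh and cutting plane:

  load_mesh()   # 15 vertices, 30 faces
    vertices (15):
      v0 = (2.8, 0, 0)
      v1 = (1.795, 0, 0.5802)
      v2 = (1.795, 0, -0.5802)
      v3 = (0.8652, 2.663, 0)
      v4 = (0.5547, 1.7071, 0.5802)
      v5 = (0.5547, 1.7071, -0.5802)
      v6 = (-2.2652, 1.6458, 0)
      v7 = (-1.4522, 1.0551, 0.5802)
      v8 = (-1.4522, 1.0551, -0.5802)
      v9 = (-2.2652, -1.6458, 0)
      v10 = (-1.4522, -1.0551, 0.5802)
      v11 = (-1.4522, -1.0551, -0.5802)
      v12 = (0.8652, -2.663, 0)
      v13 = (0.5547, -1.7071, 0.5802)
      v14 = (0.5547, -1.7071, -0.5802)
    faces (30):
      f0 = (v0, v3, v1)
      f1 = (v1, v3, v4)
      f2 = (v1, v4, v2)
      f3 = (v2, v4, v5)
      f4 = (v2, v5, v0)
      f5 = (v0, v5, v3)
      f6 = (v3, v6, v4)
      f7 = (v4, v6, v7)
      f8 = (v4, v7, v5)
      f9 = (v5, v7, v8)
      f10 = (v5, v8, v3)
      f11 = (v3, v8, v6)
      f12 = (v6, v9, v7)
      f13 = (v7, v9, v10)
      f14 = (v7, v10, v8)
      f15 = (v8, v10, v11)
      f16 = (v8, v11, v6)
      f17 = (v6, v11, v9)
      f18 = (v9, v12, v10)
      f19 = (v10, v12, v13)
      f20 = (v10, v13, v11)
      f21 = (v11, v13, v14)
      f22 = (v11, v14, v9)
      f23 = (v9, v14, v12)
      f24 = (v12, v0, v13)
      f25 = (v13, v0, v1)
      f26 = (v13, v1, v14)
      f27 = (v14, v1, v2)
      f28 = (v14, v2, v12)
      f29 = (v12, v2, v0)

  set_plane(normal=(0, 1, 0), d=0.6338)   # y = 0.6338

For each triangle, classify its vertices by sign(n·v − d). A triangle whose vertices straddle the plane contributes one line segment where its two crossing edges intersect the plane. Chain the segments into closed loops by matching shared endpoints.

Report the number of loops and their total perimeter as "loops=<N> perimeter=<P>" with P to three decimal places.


loops=2 perimeter=6.639

Straddling triangles (12 of 30):
  (v0,v3,v1) [-+-] → (2.33951, 0.6338, 0)–(1.57371, 0.6338, 0.442111)  len=0.8843
  (v1,v3,v4) [-++] → (1.57371, 0.6338, 0.442111)–(1.33451, 0.6338, 0.5802)  len=0.2762
  (v1,v4,v2) [-+-] → (1.33451, 0.6338, 0.5802)–(1.33451, 0.6338, -0.149375)  len=0.7296
  (v2,v4,v5) [-++] → (1.33451, 0.6338, -0.149375)–(1.33451, 0.6338, -0.5802)  len=0.4308
  (v2,v5,v0) [-+-] → (1.33451, 0.6338, -0.5802)–(1.96638, 0.6338, -0.215413)  len=0.7296
  (v0,v5,v3) [-++] → (1.96638, 0.6338, -0.215413)–(2.33951, 0.6338, 0)  len=0.4308
  (v6,v9,v7) [+-+] → (-2.2652, 0.6338, 0)–(-1.57902, 0.6338, 0.489697)  len=0.8430
  (v7,v9,v10) [+--] → (-1.57902, 0.6338, 0.489697)–(-1.4522, 0.6338, 0.5802)  len=0.1558
  (v7,v10,v8) [+-+] → (-1.4522, 0.6338, 0.5802)–(-1.4522, 0.6338, -0.348527)  len=0.9287
  (v8,v10,v11) [+--] → (-1.4522, 0.6338, -0.348527)–(-1.4522, 0.6338, -0.5802)  len=0.2317
  (v8,v11,v6) [+-+] → (-1.4522, 0.6338, -0.5802)–(-1.96058, 0.6338, -0.217395)  len=0.6246
  (v6,v11,v9) [+--] → (-1.96058, 0.6338, -0.217395)–(-2.2652, 0.6338, 0)  len=0.3742

Chained into 2 loop(s):
  loop 1: 6 segments, perimeter = 3.4813
  loop 2: 6 segments, perimeter = 3.1580
Total perimeter = 6.639


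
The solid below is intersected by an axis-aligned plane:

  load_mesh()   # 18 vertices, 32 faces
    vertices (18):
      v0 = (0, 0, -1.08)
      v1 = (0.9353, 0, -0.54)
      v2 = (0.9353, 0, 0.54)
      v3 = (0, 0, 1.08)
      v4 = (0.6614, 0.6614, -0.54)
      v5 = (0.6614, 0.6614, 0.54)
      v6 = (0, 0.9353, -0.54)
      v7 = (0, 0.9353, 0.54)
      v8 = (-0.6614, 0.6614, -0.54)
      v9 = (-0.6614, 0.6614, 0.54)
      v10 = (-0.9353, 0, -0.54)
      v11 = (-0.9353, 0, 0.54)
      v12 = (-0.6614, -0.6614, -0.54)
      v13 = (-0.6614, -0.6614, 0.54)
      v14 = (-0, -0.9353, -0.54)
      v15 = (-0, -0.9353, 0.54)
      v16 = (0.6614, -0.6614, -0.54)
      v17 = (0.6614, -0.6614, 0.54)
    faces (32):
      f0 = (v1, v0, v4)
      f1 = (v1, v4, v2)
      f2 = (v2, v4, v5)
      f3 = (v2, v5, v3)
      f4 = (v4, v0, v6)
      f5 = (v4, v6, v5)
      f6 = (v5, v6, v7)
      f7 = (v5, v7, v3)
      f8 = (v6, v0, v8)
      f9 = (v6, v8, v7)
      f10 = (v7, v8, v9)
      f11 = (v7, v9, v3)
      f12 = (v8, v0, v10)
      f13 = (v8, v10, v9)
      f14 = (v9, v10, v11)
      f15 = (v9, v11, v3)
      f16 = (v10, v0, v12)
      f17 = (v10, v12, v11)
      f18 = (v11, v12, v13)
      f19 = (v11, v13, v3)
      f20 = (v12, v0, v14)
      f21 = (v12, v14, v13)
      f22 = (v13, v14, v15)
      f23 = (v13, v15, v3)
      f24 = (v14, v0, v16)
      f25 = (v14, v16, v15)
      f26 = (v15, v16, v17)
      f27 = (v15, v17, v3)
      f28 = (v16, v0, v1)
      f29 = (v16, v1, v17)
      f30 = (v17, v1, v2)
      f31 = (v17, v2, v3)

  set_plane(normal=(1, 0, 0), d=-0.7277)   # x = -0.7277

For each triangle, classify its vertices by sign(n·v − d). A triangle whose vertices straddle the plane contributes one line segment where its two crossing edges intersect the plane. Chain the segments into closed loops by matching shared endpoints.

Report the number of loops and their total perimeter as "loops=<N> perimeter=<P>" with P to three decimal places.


Straddling triangles (8 of 32):
  (v8,v0,v10) [++-] → (-0.7277, 0, -0.659859)–(-0.7277, 0.501302, -0.54)  len=0.5154
  (v8,v10,v9) [+-+] → (-0.7277, 0.501302, -0.54)–(-0.7277, 0.501302, 0.278576)  len=0.8186
  (v9,v10,v11) [+--] → (-0.7277, 0.501302, 0.278576)–(-0.7277, 0.501302, 0.54)  len=0.2614
  (v9,v11,v3) [+-+] → (-0.7277, 0.501302, 0.54)–(-0.7277, 0, 0.659859)  len=0.5154
  (v10,v0,v12) [-++] → (-0.7277, 0, -0.659859)–(-0.7277, -0.501302, -0.54)  len=0.5154
  (v10,v12,v11) [-+-] → (-0.7277, -0.501302, -0.54)–(-0.7277, -0.501302, -0.278576)  len=0.2614
  (v11,v12,v13) [-++] → (-0.7277, -0.501302, -0.278576)–(-0.7277, -0.501302, 0.54)  len=0.8186
  (v11,v13,v3) [-++] → (-0.7277, -0.501302, 0.54)–(-0.7277, 0, 0.659859)  len=0.5154

Chained into 1 loop(s):
  loop 1: 8 segments, perimeter = 4.2217
Total perimeter = 4.222

loops=1 perimeter=4.222


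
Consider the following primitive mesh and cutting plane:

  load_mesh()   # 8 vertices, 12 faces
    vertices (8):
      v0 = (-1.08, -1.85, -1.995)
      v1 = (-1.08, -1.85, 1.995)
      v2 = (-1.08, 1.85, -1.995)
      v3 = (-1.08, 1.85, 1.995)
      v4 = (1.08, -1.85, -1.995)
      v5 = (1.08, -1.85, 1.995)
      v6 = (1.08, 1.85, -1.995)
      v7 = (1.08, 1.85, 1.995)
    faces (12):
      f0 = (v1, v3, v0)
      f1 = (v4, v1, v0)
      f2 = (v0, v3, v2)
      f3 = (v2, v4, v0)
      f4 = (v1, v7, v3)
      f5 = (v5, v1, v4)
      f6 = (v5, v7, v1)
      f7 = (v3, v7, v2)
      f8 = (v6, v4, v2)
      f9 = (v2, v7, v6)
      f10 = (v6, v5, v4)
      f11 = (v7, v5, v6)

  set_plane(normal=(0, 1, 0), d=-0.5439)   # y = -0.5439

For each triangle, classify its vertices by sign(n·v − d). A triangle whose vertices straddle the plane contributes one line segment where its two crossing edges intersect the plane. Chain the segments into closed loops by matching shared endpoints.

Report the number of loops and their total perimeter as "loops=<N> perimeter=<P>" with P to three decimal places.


loops=1 perimeter=12.300

Straddling triangles (8 of 12):
  (v1,v3,v0) [-+-] → (-1.08, -0.5439, 1.995)–(-1.08, -0.5439, -0.58653)  len=2.5815
  (v0,v3,v2) [-++] → (-1.08, -0.5439, -0.58653)–(-1.08, -0.5439, -1.995)  len=1.4085
  (v2,v4,v0) [+--] → (0.31752, -0.5439, -1.995)–(-1.08, -0.5439, -1.995)  len=1.3975
  (v1,v7,v3) [-++] → (-0.31752, -0.5439, 1.995)–(-1.08, -0.5439, 1.995)  len=0.7625
  (v5,v7,v1) [-+-] → (1.08, -0.5439, 1.995)–(-0.31752, -0.5439, 1.995)  len=1.3975
  (v6,v4,v2) [+-+] → (1.08, -0.5439, -1.995)–(0.31752, -0.5439, -1.995)  len=0.7625
  (v6,v5,v4) [+--] → (1.08, -0.5439, 0.58653)–(1.08, -0.5439, -1.995)  len=2.5815
  (v7,v5,v6) [+-+] → (1.08, -0.5439, 1.995)–(1.08, -0.5439, 0.58653)  len=1.4085

Chained into 1 loop(s):
  loop 1: 8 segments, perimeter = 12.3000
Total perimeter = 12.300


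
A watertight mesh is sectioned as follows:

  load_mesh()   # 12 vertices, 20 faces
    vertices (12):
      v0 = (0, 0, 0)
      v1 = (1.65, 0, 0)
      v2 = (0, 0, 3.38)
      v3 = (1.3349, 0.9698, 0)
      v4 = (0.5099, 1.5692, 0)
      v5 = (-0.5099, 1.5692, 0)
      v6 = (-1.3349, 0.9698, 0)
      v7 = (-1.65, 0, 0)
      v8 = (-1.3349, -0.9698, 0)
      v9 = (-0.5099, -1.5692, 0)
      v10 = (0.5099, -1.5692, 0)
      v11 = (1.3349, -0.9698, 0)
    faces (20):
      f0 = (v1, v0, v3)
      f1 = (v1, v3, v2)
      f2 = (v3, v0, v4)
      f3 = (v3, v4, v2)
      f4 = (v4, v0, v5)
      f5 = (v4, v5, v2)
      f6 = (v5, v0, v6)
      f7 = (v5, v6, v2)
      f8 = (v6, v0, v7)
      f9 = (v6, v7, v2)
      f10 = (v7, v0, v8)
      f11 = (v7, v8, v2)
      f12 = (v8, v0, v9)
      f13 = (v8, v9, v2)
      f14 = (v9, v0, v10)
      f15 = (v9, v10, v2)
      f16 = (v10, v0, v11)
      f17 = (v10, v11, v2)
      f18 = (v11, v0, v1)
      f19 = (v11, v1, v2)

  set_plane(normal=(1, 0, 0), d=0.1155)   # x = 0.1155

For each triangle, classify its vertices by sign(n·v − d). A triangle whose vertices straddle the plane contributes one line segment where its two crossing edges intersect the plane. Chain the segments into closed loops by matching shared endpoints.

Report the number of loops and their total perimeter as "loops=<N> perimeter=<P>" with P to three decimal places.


Straddling triangles (12 of 20):
  (v1,v0,v3) [+-+] → (0.1155, 0, 0)–(0.1155, 0.0839103, 0)  len=0.0839
  (v1,v3,v2) [++-] → (0.1155, 0.0839103, 3.08755)–(0.1155, 0, 3.1434)  len=0.1008
  (v3,v0,v4) [+-+] → (0.1155, 0.0839103, 0)–(0.1155, 0.355447, 0)  len=0.2715
  (v3,v4,v2) [++-] → (0.1155, 0.355447, 2.61438)–(0.1155, 0.0839103, 3.08755)  len=0.5455
  (v4,v0,v5) [+--] → (0.1155, 0.355447, 0)–(0.1155, 1.5692, 0)  len=1.2138
  (v4,v5,v2) [+--] → (0.1155, 1.5692, 0)–(0.1155, 0.355447, 2.61438)  len=2.8824
  (v9,v0,v10) [--+] → (0.1155, -0.355447, 0)–(0.1155, -1.5692, 0)  len=1.2138
  (v9,v10,v2) [-+-] → (0.1155, -1.5692, 0)–(0.1155, -0.355447, 2.61438)  len=2.8824
  (v10,v0,v11) [+-+] → (0.1155, -0.355447, 0)–(0.1155, -0.0839103, 0)  len=0.2715
  (v10,v11,v2) [++-] → (0.1155, -0.0839103, 3.08755)–(0.1155, -0.355447, 2.61438)  len=0.5455
  (v11,v0,v1) [+-+] → (0.1155, -0.0839103, 0)–(0.1155, 0, 0)  len=0.0839
  (v11,v1,v2) [++-] → (0.1155, 0, 3.1434)–(0.1155, -0.0839103, 3.08755)  len=0.1008

Chained into 1 loop(s):
  loop 1: 12 segments, perimeter = 10.1959
Total perimeter = 10.196

loops=1 perimeter=10.196


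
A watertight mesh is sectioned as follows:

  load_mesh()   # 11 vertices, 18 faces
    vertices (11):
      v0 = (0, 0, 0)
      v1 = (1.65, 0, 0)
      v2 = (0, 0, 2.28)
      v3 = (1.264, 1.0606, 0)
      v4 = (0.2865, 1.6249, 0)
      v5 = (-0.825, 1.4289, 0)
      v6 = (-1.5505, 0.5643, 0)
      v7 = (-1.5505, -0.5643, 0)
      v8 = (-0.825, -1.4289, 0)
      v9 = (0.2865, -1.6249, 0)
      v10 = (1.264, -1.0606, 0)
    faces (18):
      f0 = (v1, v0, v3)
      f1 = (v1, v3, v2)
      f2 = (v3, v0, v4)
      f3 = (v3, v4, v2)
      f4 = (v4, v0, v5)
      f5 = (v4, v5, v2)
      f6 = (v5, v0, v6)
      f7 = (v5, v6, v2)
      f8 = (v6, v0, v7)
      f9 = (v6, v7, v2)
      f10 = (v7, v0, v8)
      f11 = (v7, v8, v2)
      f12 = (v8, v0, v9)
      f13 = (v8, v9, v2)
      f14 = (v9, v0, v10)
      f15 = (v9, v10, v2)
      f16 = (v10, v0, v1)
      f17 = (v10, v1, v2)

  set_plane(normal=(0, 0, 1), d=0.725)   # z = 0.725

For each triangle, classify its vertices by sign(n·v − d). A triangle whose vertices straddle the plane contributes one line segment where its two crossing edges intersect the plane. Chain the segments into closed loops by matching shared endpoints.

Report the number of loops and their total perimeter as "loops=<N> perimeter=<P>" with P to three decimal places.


loops=1 perimeter=6.928

Straddling triangles (9 of 18):
  (v1,v3,v2) [--+] → (0.86207, 0.723348, 0.725)–(1.12533, 0, 0.725)  len=0.7698
  (v3,v4,v2) [--+] → (0.195398, 1.10821, 0.725)–(0.86207, 0.723348, 0.725)  len=0.7698
  (v4,v5,v2) [--+] → (-0.562664, 0.974535, 0.725)–(0.195398, 1.10821, 0.725)  len=0.7698
  (v5,v6,v2) [--+] → (-1.05747, 0.384862, 0.725)–(-0.562664, 0.974535, 0.725)  len=0.7698
  (v6,v7,v2) [--+] → (-1.05747, -0.384862, 0.725)–(-1.05747, 0.384862, 0.725)  len=0.7697
  (v7,v8,v2) [--+] → (-0.562664, -0.974535, 0.725)–(-1.05747, -0.384862, 0.725)  len=0.7698
  (v8,v9,v2) [--+] → (0.195398, -1.10821, 0.725)–(-0.562664, -0.974535, 0.725)  len=0.7698
  (v9,v10,v2) [--+] → (0.86207, -0.723348, 0.725)–(0.195398, -1.10821, 0.725)  len=0.7698
  (v10,v1,v2) [--+] → (1.12533, 0, 0.725)–(0.86207, -0.723348, 0.725)  len=0.7698

Chained into 1 loop(s):
  loop 1: 9 segments, perimeter = 6.9279
Total perimeter = 6.928


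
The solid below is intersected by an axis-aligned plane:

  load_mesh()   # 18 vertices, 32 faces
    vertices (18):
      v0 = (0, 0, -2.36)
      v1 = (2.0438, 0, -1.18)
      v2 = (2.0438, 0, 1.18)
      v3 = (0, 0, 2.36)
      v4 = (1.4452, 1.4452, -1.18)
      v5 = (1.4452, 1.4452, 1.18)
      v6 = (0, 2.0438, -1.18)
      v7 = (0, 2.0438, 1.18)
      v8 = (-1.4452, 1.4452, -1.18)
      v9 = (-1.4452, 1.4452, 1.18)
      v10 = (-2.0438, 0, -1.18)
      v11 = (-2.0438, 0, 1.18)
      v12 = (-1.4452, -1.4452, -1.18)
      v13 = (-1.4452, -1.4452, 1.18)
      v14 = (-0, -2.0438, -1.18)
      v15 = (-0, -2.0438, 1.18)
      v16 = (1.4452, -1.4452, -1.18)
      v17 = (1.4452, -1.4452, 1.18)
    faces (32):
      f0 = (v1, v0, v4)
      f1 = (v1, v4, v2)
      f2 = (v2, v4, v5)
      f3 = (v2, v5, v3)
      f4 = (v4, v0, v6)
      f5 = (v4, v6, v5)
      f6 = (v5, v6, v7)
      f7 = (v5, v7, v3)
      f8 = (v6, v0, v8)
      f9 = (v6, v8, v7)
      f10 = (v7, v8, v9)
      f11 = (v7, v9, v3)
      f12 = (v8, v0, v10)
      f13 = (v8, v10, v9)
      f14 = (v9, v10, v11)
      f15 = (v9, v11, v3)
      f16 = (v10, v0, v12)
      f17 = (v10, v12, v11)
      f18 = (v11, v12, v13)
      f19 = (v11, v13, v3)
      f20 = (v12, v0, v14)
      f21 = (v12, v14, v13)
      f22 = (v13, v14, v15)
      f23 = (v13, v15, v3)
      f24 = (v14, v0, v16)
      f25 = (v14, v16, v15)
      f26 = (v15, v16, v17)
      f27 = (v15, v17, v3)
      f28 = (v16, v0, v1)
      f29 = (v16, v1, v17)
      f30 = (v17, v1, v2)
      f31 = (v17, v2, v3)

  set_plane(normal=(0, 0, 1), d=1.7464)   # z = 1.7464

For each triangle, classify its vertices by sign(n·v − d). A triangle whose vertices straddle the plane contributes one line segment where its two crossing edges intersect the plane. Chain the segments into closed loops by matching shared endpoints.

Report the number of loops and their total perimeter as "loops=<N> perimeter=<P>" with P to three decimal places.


loops=1 perimeter=6.507

Straddling triangles (8 of 32):
  (v2,v5,v3) [--+] → (0.751504, 0.751504, 1.7464)–(1.06278, 0, 1.7464)  len=0.8134
  (v5,v7,v3) [--+] → (0, 1.06278, 1.7464)–(0.751504, 0.751504, 1.7464)  len=0.8134
  (v7,v9,v3) [--+] → (-0.751504, 0.751504, 1.7464)–(0, 1.06278, 1.7464)  len=0.8134
  (v9,v11,v3) [--+] → (-1.06278, 0, 1.7464)–(-0.751504, 0.751504, 1.7464)  len=0.8134
  (v11,v13,v3) [--+] → (-0.751504, -0.751504, 1.7464)–(-1.06278, 0, 1.7464)  len=0.8134
  (v13,v15,v3) [--+] → (0, -1.06278, 1.7464)–(-0.751504, -0.751504, 1.7464)  len=0.8134
  (v15,v17,v3) [--+] → (0.751504, -0.751504, 1.7464)–(0, -1.06278, 1.7464)  len=0.8134
  (v17,v2,v3) [--+] → (1.06278, 0, 1.7464)–(0.751504, -0.751504, 1.7464)  len=0.8134

Chained into 1 loop(s):
  loop 1: 8 segments, perimeter = 6.5073
Total perimeter = 6.507


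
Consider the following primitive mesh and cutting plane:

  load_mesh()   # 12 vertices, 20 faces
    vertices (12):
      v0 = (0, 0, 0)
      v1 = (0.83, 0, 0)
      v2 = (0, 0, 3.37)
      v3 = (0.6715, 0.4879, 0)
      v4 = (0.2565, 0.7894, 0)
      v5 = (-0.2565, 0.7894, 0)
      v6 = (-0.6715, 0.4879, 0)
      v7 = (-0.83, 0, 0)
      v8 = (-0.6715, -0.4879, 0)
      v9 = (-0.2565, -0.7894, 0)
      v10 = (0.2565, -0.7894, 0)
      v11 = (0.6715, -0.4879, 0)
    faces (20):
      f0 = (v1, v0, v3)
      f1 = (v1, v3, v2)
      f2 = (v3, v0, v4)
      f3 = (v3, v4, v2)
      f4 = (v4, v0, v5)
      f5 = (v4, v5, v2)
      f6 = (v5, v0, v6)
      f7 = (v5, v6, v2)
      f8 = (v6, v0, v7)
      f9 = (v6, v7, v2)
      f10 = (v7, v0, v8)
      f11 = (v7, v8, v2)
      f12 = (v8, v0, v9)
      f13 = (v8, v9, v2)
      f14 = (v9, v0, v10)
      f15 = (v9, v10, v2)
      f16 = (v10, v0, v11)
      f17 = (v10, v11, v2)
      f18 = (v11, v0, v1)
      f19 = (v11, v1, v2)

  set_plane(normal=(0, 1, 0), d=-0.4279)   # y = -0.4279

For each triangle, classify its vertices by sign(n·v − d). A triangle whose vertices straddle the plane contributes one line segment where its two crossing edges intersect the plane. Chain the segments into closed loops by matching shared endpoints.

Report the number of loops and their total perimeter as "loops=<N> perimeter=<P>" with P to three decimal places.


Straddling triangles (10 of 20):
  (v7,v0,v8) [++-] → (-0.588922, -0.4279, 0)–(-0.690992, -0.4279, 0)  len=0.1021
  (v7,v8,v2) [+-+] → (-0.690992, -0.4279, 0)–(-0.588922, -0.4279, 0.414429)  len=0.4268
  (v8,v0,v9) [-+-] → (-0.588922, -0.4279, 0)–(-0.139038, -0.4279, 0)  len=0.4499
  (v8,v9,v2) [--+] → (-0.139038, -0.4279, 1.54327)–(-0.588922, -0.4279, 0.414429)  len=1.2152
  (v9,v0,v10) [-+-] → (-0.139038, -0.4279, 0)–(0.139038, -0.4279, 0)  len=0.2781
  (v9,v10,v2) [--+] → (0.139038, -0.4279, 1.54327)–(-0.139038, -0.4279, 1.54327)  len=0.2781
  (v10,v0,v11) [-+-] → (0.139038, -0.4279, 0)–(0.588922, -0.4279, 0)  len=0.4499
  (v10,v11,v2) [--+] → (0.588922, -0.4279, 0.414429)–(0.139038, -0.4279, 1.54327)  len=1.2152
  (v11,v0,v1) [-++] → (0.588922, -0.4279, 0)–(0.690992, -0.4279, 0)  len=0.1021
  (v11,v1,v2) [-++] → (0.690992, -0.4279, 0)–(0.588922, -0.4279, 0.414429)  len=0.4268

Chained into 1 loop(s):
  loop 1: 10 segments, perimeter = 4.9441
Total perimeter = 4.944

loops=1 perimeter=4.944


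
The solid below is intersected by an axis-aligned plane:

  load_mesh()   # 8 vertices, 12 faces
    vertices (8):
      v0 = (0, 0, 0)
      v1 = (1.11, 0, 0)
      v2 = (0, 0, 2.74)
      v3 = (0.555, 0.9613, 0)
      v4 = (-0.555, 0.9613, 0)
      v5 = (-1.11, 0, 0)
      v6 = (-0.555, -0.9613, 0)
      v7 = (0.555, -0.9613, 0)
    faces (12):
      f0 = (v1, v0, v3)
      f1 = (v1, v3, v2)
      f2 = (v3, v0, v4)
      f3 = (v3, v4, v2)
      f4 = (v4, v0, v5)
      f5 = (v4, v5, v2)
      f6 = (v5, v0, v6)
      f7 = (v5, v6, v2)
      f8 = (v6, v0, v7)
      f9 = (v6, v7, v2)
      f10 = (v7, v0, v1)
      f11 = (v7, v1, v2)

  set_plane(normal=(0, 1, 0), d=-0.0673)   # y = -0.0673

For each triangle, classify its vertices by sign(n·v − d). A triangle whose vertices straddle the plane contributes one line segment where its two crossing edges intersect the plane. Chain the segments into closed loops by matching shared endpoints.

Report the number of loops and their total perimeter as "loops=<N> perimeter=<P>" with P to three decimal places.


loops=1 perimeter=7.719

Straddling triangles (6 of 12):
  (v5,v0,v6) [++-] → (-0.0388552, -0.0673, 0)–(-1.07114, -0.0673, 0)  len=1.0323
  (v5,v6,v2) [+-+] → (-1.07114, -0.0673, 0)–(-0.0388552, -0.0673, 2.54817)  len=2.7493
  (v6,v0,v7) [-+-] → (-0.0388552, -0.0673, 0)–(0.0388552, -0.0673, 0)  len=0.0777
  (v6,v7,v2) [--+] → (0.0388552, -0.0673, 2.54817)–(-0.0388552, -0.0673, 2.54817)  len=0.0777
  (v7,v0,v1) [-++] → (0.0388552, -0.0673, 0)–(1.07114, -0.0673, 0)  len=1.0323
  (v7,v1,v2) [-++] → (1.07114, -0.0673, 0)–(0.0388552, -0.0673, 2.54817)  len=2.7493

Chained into 1 loop(s):
  loop 1: 6 segments, perimeter = 7.7187
Total perimeter = 7.719


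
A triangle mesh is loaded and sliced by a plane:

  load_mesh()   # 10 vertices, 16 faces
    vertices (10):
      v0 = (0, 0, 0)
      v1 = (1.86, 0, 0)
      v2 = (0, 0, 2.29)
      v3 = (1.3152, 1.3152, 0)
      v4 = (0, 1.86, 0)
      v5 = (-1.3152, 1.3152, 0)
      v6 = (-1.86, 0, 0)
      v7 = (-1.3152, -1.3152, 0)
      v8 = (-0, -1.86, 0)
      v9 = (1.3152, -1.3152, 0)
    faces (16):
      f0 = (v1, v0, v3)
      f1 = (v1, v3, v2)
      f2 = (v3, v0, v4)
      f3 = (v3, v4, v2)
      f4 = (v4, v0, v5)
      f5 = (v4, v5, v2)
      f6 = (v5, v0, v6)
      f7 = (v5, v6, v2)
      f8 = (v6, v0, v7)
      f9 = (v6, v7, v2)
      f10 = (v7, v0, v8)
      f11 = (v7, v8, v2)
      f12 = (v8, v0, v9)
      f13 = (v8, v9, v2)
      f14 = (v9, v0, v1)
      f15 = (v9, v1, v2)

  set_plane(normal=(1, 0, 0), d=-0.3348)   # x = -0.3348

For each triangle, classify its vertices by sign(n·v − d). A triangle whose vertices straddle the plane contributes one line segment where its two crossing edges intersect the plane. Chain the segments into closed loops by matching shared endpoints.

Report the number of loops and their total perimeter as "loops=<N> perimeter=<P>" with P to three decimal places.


loops=1 perimeter=8.593

Straddling triangles (8 of 16):
  (v4,v0,v5) [++-] → (-0.3348, 0.3348, 0)–(-0.3348, 1.72131, 0)  len=1.3865
  (v4,v5,v2) [+-+] → (-0.3348, 1.72131, 0)–(-0.3348, 0.3348, 1.70705)  len=2.1992
  (v5,v0,v6) [-+-] → (-0.3348, 0.3348, 0)–(-0.3348, 0, 0)  len=0.3348
  (v5,v6,v2) [--+] → (-0.3348, 0, 1.8778)–(-0.3348, 0.3348, 1.70705)  len=0.3758
  (v6,v0,v7) [-+-] → (-0.3348, 0, 0)–(-0.3348, -0.3348, 0)  len=0.3348
  (v6,v7,v2) [--+] → (-0.3348, -0.3348, 1.70705)–(-0.3348, 0, 1.8778)  len=0.3758
  (v7,v0,v8) [-++] → (-0.3348, -0.3348, 0)–(-0.3348, -1.72131, 0)  len=1.3865
  (v7,v8,v2) [-++] → (-0.3348, -1.72131, 0)–(-0.3348, -0.3348, 1.70705)  len=2.1992

Chained into 1 loop(s):
  loop 1: 8 segments, perimeter = 8.5927
Total perimeter = 8.593


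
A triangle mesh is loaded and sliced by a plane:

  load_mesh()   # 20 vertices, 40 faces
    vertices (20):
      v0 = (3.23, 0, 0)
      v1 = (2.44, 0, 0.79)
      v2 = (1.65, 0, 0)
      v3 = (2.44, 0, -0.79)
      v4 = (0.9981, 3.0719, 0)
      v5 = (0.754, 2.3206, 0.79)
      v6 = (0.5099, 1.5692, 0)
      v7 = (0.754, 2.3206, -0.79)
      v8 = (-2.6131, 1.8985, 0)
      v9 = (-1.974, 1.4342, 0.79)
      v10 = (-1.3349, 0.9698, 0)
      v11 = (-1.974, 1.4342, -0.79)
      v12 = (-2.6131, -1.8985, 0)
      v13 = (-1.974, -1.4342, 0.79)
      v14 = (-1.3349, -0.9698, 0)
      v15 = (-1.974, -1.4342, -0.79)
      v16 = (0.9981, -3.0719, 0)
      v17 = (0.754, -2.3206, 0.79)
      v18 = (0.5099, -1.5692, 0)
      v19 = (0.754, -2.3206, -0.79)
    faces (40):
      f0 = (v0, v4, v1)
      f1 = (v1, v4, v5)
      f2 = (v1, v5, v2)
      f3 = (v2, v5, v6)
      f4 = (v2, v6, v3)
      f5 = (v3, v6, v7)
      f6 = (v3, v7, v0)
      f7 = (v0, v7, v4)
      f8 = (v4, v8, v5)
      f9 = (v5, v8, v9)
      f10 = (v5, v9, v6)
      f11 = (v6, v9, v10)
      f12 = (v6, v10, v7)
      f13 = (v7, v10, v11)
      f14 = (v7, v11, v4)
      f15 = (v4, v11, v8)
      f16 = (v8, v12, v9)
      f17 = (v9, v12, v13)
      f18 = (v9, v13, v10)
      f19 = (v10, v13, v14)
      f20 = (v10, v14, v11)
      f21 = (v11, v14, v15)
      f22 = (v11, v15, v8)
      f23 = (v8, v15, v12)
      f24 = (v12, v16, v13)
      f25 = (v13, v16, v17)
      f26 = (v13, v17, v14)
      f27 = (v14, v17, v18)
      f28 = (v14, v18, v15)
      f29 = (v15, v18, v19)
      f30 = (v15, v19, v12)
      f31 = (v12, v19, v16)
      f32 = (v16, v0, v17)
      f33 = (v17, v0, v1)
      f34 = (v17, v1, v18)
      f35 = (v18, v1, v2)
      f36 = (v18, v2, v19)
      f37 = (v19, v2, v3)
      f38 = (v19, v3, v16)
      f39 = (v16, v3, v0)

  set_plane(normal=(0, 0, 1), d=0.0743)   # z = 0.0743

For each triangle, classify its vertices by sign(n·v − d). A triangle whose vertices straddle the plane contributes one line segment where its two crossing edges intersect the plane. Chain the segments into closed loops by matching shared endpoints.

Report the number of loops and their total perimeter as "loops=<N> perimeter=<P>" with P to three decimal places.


Straddling triangles (20 of 40):
  (v0,v4,v1) [--+] → (1.13371, 2.78299, 0.0743)–(3.1557, 0, 0.0743)  len=3.4400
  (v1,v4,v5) [+-+] → (1.13371, 2.78299, 0.0743)–(0.975142, 3.00124, 0.0743)  len=0.2698
  (v1,v5,v2) [++-] → (1.56573, 0.218254, 0.0743)–(1.7243, 0, 0.0743)  len=0.2698
  (v2,v5,v6) [-+-] → (1.56573, 0.218254, 0.0743)–(0.532858, 1.63987, 0.0743)  len=1.7572
  (v4,v8,v5) [--+] → (-2.29642, 1.9382, 0.0743)–(0.975142, 3.00124, 0.0743)  len=3.4399
  (v5,v8,v9) [+-+] → (-2.29642, 1.9382, 0.0743)–(-2.55299, 1.85483, 0.0743)  len=0.2698
  (v5,v9,v6) [++-] → (0.276288, 1.5565, 0.0743)–(0.532858, 1.63987, 0.0743)  len=0.2698
  (v6,v9,v10) [-+-] → (0.276288, 1.5565, 0.0743)–(-1.39501, 1.01348, 0.0743)  len=1.7573
  (v8,v12,v9) [--+] → (-2.55299, -1.58506, 0.0743)–(-2.55299, 1.85483, 0.0743)  len=3.4399
  (v9,v12,v13) [+-+] → (-2.55299, -1.58506, 0.0743)–(-2.55299, -1.85483, 0.0743)  len=0.2698
  (v9,v13,v10) [++-] → (-1.39501, 0.743702, 0.0743)–(-1.39501, 1.01348, 0.0743)  len=0.2698
  (v10,v13,v14) [-+-] → (-1.39501, 0.743702, 0.0743)–(-1.39501, -1.01348, 0.0743)  len=1.7572
  (v12,v16,v13) [--+] → (0.718572, -2.91787, 0.0743)–(-2.55299, -1.85483, 0.0743)  len=3.4399
  (v13,v16,v17) [+-+] → (0.718572, -2.91787, 0.0743)–(0.975142, -3.00124, 0.0743)  len=0.2698
  (v13,v17,v14) [++-] → (-1.13844, -1.09684, 0.0743)–(-1.39501, -1.01348, 0.0743)  len=0.2698
  (v14,v17,v18) [-+-] → (-1.13844, -1.09684, 0.0743)–(0.532858, -1.63987, 0.0743)  len=1.7573
  (v16,v0,v17) [--+] → (2.99713, -0.218254, 0.0743)–(0.975142, -3.00124, 0.0743)  len=3.4400
  (v17,v0,v1) [+-+] → (2.99713, -0.218254, 0.0743)–(3.1557, 0, 0.0743)  len=0.2698
  (v17,v1,v18) [++-] → (0.691427, -1.42162, 0.0743)–(0.532858, -1.63987, 0.0743)  len=0.2698
  (v18,v1,v2) [-+-] → (0.691427, -1.42162, 0.0743)–(1.7243, 0, 0.0743)  len=1.7572

Chained into 2 loop(s):
  loop 1: 10 segments, perimeter = 18.5486
  loop 2: 10 segments, perimeter = 10.1351
Total perimeter = 28.684

loops=2 perimeter=28.684


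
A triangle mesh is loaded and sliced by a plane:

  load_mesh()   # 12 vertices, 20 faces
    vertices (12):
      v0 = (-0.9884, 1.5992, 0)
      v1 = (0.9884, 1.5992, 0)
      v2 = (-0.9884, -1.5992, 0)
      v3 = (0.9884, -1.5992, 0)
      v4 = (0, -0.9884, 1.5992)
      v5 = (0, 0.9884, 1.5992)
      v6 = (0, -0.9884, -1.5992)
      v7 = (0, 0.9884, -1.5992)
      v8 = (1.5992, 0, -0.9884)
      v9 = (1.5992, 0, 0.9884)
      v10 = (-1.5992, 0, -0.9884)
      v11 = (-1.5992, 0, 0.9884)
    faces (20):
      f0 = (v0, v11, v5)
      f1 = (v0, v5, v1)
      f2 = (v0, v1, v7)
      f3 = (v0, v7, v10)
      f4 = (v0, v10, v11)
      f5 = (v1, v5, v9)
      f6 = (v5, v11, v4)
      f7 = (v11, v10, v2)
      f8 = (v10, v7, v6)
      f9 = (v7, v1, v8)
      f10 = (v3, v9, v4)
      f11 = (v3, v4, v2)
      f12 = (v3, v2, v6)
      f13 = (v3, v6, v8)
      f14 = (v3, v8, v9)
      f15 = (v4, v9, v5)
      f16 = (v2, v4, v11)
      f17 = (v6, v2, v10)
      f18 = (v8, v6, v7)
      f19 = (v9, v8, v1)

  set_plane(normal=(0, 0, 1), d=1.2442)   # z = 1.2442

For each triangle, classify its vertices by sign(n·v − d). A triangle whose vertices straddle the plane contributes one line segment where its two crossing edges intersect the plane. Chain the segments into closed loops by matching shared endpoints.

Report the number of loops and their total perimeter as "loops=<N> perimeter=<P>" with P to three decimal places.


loops=1 perimeter=6.550

Straddling triangles (8 of 20):
  (v0,v11,v5) [--+] → (-0.929463, 0.413937, 1.2442)–(-0.219411, 1.12399, 1.2442)  len=1.0042
  (v0,v5,v1) [-+-] → (-0.219411, 1.12399, 1.2442)–(0.219411, 1.12399, 1.2442)  len=0.4388
  (v1,v5,v9) [-+-] → (0.219411, 1.12399, 1.2442)–(0.929463, 0.413937, 1.2442)  len=1.0042
  (v5,v11,v4) [+-+] → (-0.929463, 0.413937, 1.2442)–(-0.929463, -0.413937, 1.2442)  len=0.8279
  (v3,v9,v4) [--+] → (0.929463, -0.413937, 1.2442)–(0.219411, -1.12399, 1.2442)  len=1.0042
  (v3,v4,v2) [-+-] → (0.219411, -1.12399, 1.2442)–(-0.219411, -1.12399, 1.2442)  len=0.4388
  (v4,v9,v5) [+-+] → (0.929463, -0.413937, 1.2442)–(0.929463, 0.413937, 1.2442)  len=0.8279
  (v2,v4,v11) [-+-] → (-0.219411, -1.12399, 1.2442)–(-0.929463, -0.413937, 1.2442)  len=1.0042

Chained into 1 loop(s):
  loop 1: 8 segments, perimeter = 6.5501
Total perimeter = 6.550


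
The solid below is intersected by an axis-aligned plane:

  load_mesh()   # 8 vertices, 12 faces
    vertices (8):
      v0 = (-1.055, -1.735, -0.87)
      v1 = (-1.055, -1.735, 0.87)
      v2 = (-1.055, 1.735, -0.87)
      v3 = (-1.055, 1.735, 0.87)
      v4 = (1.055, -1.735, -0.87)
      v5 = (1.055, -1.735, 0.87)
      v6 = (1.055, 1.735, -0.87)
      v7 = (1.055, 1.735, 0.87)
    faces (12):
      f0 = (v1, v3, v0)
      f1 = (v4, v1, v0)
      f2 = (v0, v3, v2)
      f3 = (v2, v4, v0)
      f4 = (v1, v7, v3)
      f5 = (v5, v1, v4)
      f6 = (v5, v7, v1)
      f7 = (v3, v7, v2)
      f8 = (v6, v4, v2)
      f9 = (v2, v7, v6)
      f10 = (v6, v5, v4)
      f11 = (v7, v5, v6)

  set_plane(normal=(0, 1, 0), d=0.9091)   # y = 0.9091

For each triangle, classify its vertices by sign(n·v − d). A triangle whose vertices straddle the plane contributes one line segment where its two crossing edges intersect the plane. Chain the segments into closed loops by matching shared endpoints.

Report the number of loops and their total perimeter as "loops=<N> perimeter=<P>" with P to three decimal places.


Straddling triangles (8 of 12):
  (v1,v3,v0) [-+-] → (-1.055, 0.9091, 0.87)–(-1.055, 0.9091, 0.45586)  len=0.4141
  (v0,v3,v2) [-++] → (-1.055, 0.9091, 0.45586)–(-1.055, 0.9091, -0.87)  len=1.3259
  (v2,v4,v0) [+--] → (-0.552796, 0.9091, -0.87)–(-1.055, 0.9091, -0.87)  len=0.5022
  (v1,v7,v3) [-++] → (0.552796, 0.9091, 0.87)–(-1.055, 0.9091, 0.87)  len=1.6078
  (v5,v7,v1) [-+-] → (1.055, 0.9091, 0.87)–(0.552796, 0.9091, 0.87)  len=0.5022
  (v6,v4,v2) [+-+] → (1.055, 0.9091, -0.87)–(-0.552796, 0.9091, -0.87)  len=1.6078
  (v6,v5,v4) [+--] → (1.055, 0.9091, -0.45586)–(1.055, 0.9091, -0.87)  len=0.4141
  (v7,v5,v6) [+-+] → (1.055, 0.9091, 0.87)–(1.055, 0.9091, -0.45586)  len=1.3259

Chained into 1 loop(s):
  loop 1: 8 segments, perimeter = 7.7000
Total perimeter = 7.700

loops=1 perimeter=7.700


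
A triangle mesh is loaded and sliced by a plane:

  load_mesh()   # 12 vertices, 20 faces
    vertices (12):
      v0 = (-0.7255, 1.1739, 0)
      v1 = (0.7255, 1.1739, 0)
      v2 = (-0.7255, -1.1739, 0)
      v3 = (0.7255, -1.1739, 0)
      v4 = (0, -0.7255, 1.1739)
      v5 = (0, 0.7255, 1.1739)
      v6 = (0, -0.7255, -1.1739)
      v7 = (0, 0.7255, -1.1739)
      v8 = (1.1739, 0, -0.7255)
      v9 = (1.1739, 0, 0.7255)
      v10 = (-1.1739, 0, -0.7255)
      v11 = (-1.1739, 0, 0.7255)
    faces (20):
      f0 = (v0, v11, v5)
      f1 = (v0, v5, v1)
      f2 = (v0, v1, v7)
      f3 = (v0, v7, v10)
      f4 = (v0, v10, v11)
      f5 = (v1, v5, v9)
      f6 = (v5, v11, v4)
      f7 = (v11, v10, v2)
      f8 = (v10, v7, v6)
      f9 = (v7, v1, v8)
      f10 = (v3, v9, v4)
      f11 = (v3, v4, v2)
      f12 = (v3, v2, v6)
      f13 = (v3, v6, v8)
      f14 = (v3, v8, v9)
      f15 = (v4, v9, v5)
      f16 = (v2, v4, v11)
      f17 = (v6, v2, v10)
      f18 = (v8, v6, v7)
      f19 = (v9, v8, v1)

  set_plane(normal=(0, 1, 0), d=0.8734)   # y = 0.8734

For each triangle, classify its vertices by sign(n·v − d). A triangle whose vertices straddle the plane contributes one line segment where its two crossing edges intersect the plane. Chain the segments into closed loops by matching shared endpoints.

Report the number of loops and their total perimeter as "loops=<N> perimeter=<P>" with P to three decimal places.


loops=1 perimeter=5.100

Straddling triangles (8 of 20):
  (v0,v11,v5) [+--] → (-0.840283, 0.8734, 0.185717)–(-0.239299, 0.8734, 0.786701)  len=0.8499
  (v0,v5,v1) [+-+] → (-0.239299, 0.8734, 0.786701)–(0.239299, 0.8734, 0.786701)  len=0.4786
  (v0,v1,v7) [++-] → (0.239299, 0.8734, -0.786701)–(-0.239299, 0.8734, -0.786701)  len=0.4786
  (v0,v7,v10) [+--] → (-0.239299, 0.8734, -0.786701)–(-0.840283, 0.8734, -0.185717)  len=0.8499
  (v0,v10,v11) [+--] → (-0.840283, 0.8734, -0.185717)–(-0.840283, 0.8734, 0.185717)  len=0.3714
  (v1,v5,v9) [+--] → (0.239299, 0.8734, 0.786701)–(0.840283, 0.8734, 0.185717)  len=0.8499
  (v7,v1,v8) [-+-] → (0.239299, 0.8734, -0.786701)–(0.840283, 0.8734, -0.185717)  len=0.8499
  (v9,v8,v1) [--+] → (0.840283, 0.8734, -0.185717)–(0.840283, 0.8734, 0.185717)  len=0.3714

Chained into 1 loop(s):
  loop 1: 8 segments, perimeter = 5.0997
Total perimeter = 5.100


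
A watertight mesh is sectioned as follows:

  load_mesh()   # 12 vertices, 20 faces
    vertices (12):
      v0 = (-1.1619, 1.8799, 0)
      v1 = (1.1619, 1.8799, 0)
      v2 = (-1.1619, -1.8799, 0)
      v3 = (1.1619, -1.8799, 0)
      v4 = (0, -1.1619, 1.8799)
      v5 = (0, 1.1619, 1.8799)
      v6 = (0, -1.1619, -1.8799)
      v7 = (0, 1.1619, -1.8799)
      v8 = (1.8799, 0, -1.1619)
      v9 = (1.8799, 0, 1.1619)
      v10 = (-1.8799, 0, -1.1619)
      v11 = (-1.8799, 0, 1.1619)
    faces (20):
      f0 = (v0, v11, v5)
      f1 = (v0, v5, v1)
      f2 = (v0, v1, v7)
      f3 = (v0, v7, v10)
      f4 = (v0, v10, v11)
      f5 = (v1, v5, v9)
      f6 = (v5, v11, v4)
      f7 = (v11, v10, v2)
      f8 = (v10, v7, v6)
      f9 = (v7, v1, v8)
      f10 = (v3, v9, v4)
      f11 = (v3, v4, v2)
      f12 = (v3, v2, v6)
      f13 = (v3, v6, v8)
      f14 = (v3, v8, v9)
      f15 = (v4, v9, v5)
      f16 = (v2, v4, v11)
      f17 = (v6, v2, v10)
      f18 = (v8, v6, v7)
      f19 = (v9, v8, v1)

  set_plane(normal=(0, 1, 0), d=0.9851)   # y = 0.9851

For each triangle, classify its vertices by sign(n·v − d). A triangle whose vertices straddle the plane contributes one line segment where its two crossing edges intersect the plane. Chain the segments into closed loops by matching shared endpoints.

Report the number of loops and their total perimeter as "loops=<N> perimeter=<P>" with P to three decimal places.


loops=1 perimeter=10.325

Straddling triangles (10 of 20):
  (v0,v11,v5) [+-+] → (-1.50366, 0.9851, 0.553044)–(-0.286054, 0.9851, 1.77065)  len=1.7219
  (v0,v7,v10) [++-] → (-0.286054, 0.9851, -1.77065)–(-1.50366, 0.9851, -0.553044)  len=1.7219
  (v0,v10,v11) [+--] → (-1.50366, 0.9851, -0.553044)–(-1.50366, 0.9851, 0.553044)  len=1.1061
  (v1,v5,v9) [++-] → (0.286054, 0.9851, 1.77065)–(1.50366, 0.9851, 0.553044)  len=1.7219
  (v5,v11,v4) [+--] → (-0.286054, 0.9851, 1.77065)–(0, 0.9851, 1.8799)  len=0.3062
  (v10,v7,v6) [-+-] → (-0.286054, 0.9851, -1.77065)–(0, 0.9851, -1.8799)  len=0.3062
  (v7,v1,v8) [++-] → (1.50366, 0.9851, -0.553044)–(0.286054, 0.9851, -1.77065)  len=1.7219
  (v4,v9,v5) [--+] → (0.286054, 0.9851, 1.77065)–(0, 0.9851, 1.8799)  len=0.3062
  (v8,v6,v7) [--+] → (0, 0.9851, -1.8799)–(0.286054, 0.9851, -1.77065)  len=0.3062
  (v9,v8,v1) [--+] → (1.50366, 0.9851, -0.553044)–(1.50366, 0.9851, 0.553044)  len=1.1061

Chained into 1 loop(s):
  loop 1: 10 segments, perimeter = 10.3248
Total perimeter = 10.325


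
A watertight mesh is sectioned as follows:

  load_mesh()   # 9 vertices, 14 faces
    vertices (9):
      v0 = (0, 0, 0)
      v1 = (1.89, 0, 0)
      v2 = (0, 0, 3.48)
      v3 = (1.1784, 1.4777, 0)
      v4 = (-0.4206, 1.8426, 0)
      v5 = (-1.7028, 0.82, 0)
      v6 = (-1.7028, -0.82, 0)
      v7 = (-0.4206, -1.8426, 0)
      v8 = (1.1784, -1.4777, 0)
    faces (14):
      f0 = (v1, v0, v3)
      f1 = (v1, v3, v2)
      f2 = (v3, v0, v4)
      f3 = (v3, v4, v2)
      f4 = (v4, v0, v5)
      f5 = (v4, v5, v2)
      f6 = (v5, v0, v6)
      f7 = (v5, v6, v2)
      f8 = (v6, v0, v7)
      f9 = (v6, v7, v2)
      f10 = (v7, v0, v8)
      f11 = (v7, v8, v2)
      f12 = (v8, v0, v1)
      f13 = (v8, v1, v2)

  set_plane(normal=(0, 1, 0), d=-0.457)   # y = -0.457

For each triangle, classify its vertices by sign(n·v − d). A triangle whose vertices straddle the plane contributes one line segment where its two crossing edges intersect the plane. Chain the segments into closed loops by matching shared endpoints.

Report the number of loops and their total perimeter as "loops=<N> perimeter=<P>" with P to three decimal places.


Straddling triangles (8 of 14):
  (v5,v0,v6) [++-] → (-0.949, -0.457, 0)–(-1.7028, -0.457, 0)  len=0.7538
  (v5,v6,v2) [+-+] → (-1.7028, -0.457, 0)–(-0.949, -0.457, 1.54054)  len=1.7151
  (v6,v0,v7) [-+-] → (-0.949, -0.457, 0)–(-0.104317, -0.457, 0)  len=0.8447
  (v6,v7,v2) [--+] → (-0.104317, -0.457, 2.61689)–(-0.949, -0.457, 1.54054)  len=1.3682
  (v7,v0,v8) [-+-] → (-0.104317, -0.457, 0)–(0.364437, -0.457, 0)  len=0.4688
  (v7,v8,v2) [--+] → (0.364437, -0.457, 2.40376)–(-0.104317, -0.457, 2.61689)  len=0.5149
  (v8,v0,v1) [-++] → (0.364437, -0.457, 0)–(1.66993, -0.457, 0)  len=1.3055
  (v8,v1,v2) [-++] → (1.66993, -0.457, 0)–(0.364437, -0.457, 2.40376)  len=2.7354

Chained into 1 loop(s):
  loop 1: 8 segments, perimeter = 9.7063
Total perimeter = 9.706

loops=1 perimeter=9.706


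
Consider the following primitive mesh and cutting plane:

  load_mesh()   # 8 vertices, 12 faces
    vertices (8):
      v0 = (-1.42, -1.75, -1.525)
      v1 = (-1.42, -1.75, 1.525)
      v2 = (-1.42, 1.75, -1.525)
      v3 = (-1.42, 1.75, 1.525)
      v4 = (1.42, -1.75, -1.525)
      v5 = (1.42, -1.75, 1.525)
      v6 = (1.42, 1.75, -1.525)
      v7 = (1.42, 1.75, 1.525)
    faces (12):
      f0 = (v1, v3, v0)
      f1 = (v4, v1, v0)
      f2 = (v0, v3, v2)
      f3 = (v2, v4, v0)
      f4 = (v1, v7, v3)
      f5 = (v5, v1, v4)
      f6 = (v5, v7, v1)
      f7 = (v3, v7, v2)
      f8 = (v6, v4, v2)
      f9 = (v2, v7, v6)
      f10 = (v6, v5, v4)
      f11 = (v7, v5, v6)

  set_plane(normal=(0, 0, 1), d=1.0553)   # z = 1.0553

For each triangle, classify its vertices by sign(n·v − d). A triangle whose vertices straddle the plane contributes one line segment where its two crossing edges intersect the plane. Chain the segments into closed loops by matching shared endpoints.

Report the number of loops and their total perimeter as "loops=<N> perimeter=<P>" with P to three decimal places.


Straddling triangles (8 of 12):
  (v1,v3,v0) [++-] → (-1.42, 1.211, 1.0553)–(-1.42, -1.75, 1.0553)  len=2.9610
  (v4,v1,v0) [-+-] → (-0.98264, -1.75, 1.0553)–(-1.42, -1.75, 1.0553)  len=0.4374
  (v0,v3,v2) [-+-] → (-1.42, 1.211, 1.0553)–(-1.42, 1.75, 1.0553)  len=0.5390
  (v5,v1,v4) [++-] → (-0.98264, -1.75, 1.0553)–(1.42, -1.75, 1.0553)  len=2.4026
  (v3,v7,v2) [++-] → (0.98264, 1.75, 1.0553)–(-1.42, 1.75, 1.0553)  len=2.4026
  (v2,v7,v6) [-+-] → (0.98264, 1.75, 1.0553)–(1.42, 1.75, 1.0553)  len=0.4374
  (v6,v5,v4) [-+-] → (1.42, -1.211, 1.0553)–(1.42, -1.75, 1.0553)  len=0.5390
  (v7,v5,v6) [++-] → (1.42, -1.211, 1.0553)–(1.42, 1.75, 1.0553)  len=2.9610

Chained into 1 loop(s):
  loop 1: 8 segments, perimeter = 12.6800
Total perimeter = 12.680

loops=1 perimeter=12.680


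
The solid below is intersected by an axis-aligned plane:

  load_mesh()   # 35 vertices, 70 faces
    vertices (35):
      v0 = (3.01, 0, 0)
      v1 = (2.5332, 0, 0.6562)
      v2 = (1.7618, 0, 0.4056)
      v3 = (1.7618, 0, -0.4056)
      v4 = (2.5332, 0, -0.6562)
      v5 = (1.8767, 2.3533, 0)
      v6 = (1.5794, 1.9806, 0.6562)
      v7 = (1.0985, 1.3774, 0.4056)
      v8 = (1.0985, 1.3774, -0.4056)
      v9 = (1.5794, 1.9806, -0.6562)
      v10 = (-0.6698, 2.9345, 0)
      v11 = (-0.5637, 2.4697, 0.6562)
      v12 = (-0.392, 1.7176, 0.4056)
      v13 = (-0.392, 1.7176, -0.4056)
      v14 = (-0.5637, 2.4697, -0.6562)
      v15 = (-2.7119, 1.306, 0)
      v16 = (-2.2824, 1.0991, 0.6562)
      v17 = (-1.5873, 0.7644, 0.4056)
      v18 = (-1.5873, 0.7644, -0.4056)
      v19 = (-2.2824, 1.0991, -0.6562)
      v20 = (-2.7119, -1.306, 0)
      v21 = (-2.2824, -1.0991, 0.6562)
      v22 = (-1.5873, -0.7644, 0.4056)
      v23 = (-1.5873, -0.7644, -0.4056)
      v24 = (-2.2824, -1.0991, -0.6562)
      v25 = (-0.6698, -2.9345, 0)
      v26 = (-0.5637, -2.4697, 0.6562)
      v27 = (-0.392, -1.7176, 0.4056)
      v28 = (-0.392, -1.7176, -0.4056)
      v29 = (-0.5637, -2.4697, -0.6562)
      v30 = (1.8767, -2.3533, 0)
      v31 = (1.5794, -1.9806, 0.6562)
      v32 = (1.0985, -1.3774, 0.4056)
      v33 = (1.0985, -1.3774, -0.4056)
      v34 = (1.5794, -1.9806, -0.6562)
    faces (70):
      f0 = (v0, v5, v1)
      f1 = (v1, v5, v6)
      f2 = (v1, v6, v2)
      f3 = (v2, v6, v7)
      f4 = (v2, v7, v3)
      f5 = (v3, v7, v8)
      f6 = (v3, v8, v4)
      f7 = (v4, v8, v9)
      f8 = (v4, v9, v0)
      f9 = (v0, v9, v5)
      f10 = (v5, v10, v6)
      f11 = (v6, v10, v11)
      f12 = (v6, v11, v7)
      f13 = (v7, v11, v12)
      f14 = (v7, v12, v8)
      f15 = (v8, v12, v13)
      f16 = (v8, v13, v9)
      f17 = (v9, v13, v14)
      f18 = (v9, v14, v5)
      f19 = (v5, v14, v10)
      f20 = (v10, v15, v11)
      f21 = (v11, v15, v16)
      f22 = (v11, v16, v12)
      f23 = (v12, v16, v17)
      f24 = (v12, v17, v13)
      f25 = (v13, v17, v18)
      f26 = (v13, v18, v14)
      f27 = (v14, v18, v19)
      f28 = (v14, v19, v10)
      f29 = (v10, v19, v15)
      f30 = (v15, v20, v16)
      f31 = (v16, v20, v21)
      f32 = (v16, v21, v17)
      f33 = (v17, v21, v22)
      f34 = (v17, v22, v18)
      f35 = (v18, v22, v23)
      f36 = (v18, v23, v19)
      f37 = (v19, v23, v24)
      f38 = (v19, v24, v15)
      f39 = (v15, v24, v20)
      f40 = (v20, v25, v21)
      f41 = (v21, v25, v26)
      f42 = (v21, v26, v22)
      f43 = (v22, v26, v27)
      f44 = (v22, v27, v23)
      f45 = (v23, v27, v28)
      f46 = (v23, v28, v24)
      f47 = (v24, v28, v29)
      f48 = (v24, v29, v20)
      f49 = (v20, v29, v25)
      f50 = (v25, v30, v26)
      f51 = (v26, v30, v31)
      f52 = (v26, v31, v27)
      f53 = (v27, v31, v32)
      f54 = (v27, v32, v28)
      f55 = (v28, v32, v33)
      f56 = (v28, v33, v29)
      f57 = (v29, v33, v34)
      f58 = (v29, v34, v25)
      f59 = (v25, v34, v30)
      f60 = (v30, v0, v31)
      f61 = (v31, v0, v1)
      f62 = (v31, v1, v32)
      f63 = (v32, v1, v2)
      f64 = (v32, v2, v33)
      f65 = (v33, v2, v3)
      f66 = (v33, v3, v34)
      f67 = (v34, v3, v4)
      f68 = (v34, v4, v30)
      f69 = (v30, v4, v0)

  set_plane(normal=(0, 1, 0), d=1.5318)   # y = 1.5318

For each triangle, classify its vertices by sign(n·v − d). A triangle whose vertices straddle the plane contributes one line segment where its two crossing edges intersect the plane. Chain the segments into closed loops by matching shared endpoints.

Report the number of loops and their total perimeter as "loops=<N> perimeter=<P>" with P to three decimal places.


loops=2 perimeter=10.244

Straddling triangles (22 of 70):
  (v0,v5,v1) [-+-] → (2.27232, 1.5318, 0)–(2.10587, 1.5318, 0.229069)  len=0.2832
  (v1,v5,v6) [-++] → (2.10587, 1.5318, 0.229069)–(1.79553, 1.5318, 0.6562)  len=0.5280
  (v1,v6,v2) [-+-] → (1.79553, 1.5318, 0.6562)–(1.62073, 1.5318, 0.599415)  len=0.1838
  (v2,v6,v7) [-+-] → (1.62073, 1.5318, 0.599415)–(1.2216, 1.5318, 0.469746)  len=0.4197
  (v4,v8,v9) [--+] → (1.2216, 1.5318, -0.469746)–(1.79553, 1.5318, -0.6562)  len=0.6035
  (v4,v9,v0) [-+-] → (1.79553, 1.5318, -0.6562)–(1.90357, 1.5318, -0.507506)  len=0.1838
  (v0,v9,v5) [-++] → (1.90357, 1.5318, -0.507506)–(2.27232, 1.5318, 0)  len=0.6273
  (v6,v11,v7) [++-] → (0.863543, 1.5318, 0.441023)–(1.2216, 1.5318, 0.469746)  len=0.3592
  (v7,v11,v12) [-++] → (0.863543, 1.5318, 0.441023)–(0.422036, 1.5318, 0.4056)  len=0.4429
  (v7,v12,v8) [-+-] → (0.422036, 1.5318, 0.4056)–(0.422036, 1.5318, -0.0374363)  len=0.4430
  (v8,v12,v13) [-++] → (0.422036, 1.5318, -0.0374363)–(0.422036, 1.5318, -0.4056)  len=0.3682
  (v8,v13,v9) [-++] → (0.422036, 1.5318, -0.4056)–(1.2216, 1.5318, -0.469746)  len=0.8021
  (v10,v15,v11) [+-+] → (-2.42875, 1.5318, 0)–(-2.29507, 1.5318, 0.127327)  len=0.1846
  (v11,v15,v16) [+--] → (-2.29507, 1.5318, 0.127327)–(-1.7398, 1.5318, 0.6562)  len=0.7668
  (v11,v16,v12) [+-+] → (-1.7398, 1.5318, 0.6562)–(-0.959884, 1.5318, 0.480881)  len=0.7994
  (v12,v16,v17) [+--] → (-0.959884, 1.5318, 0.480881)–(-0.624991, 1.5318, 0.4056)  len=0.3433
  (v12,v17,v13) [+-+] → (-0.624991, 1.5318, 0.4056)–(-0.624991, 1.5318, -0.247479)  len=0.6531
  (v13,v17,v18) [+--] → (-0.624991, 1.5318, -0.247479)–(-0.624991, 1.5318, -0.4056)  len=0.1581
  (v13,v18,v14) [+-+] → (-0.624991, 1.5318, -0.4056)–(-1.12667, 1.5318, -0.518372)  len=0.5142
  (v14,v18,v19) [+--] → (-1.12667, 1.5318, -0.518372)–(-1.7398, 1.5318, -0.6562)  len=0.6284
  (v14,v19,v10) [+-+] → (-1.7398, 1.5318, -0.6562)–(-1.90223, 1.5318, -0.501499)  len=0.2243
  (v10,v19,v15) [+--] → (-1.90223, 1.5318, -0.501499)–(-2.42875, 1.5318, 0)  len=0.7271

Chained into 2 loop(s):
  loop 1: 12 segments, perimeter = 5.2446
  loop 2: 10 segments, perimeter = 4.9994
Total perimeter = 10.244
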